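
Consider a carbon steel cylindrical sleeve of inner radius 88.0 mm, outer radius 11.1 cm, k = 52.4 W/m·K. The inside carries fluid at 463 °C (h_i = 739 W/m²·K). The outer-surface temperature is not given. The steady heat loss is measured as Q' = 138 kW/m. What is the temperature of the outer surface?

T_out = 27.9 °C

Series resistances:
  R'_conv,in = 1/(2πr h) = 1/(2π·0.0880·739) = 0.002447 m·K/W
  R'_carbon steel = ln(0.111/0.0880)/(2πk) = 0.2322/(2π·52.4) = 7.052×10^-4 m·K/W
ΣR = 0.003153 m·K/W
ΔT = Q'·ΣR = 1.38×10^5 × 0.003153 = 435.1 K
Heat flows outward, so T_out = T_in − ΔT = 463 − 435.1 = 27.9 °C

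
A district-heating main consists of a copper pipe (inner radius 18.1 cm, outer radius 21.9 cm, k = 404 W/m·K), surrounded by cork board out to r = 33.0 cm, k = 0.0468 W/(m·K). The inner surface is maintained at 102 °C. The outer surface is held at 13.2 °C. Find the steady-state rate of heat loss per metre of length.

Q' = 63.7 W/m

Treat each layer as a resistance in series:
  R'_copper = ln(0.219/0.181)/(2πk) = 0.1906/(2π·404) = 7.508×10^-5 m·K/W
  R'_cork board = ln(0.330/0.219)/(2πk) = 0.4100/(2π·0.0468) = 1.394 m·K/W
ΣR = 7.508×10^-5 + 1.394 = 1.394 m·K/W
Q' = ΔT/ΣR = (102 °C − 13.2 °C)/1.394 = 63.7 W/m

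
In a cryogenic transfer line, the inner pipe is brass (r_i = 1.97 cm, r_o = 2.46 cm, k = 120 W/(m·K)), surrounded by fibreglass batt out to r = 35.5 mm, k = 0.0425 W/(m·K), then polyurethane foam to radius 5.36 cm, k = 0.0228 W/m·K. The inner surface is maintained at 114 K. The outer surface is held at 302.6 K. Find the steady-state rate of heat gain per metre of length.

Treat each layer as a resistance in series:
  R'_brass = ln(0.0246/0.0197)/(2πk) = 0.2221/(2π·120) = 2.946×10^-4 m·K/W
  R'_fibreglass batt = ln(0.0355/0.0246)/(2πk) = 0.3668/(2π·0.0425) = 1.374 m·K/W
  R'_polyurethane foam = ln(0.0536/0.0355)/(2πk) = 0.4120/(2π·0.0228) = 2.876 m·K/W
ΣR = 2.946×10^-4 + 1.374 + 2.876 = 4.250 m·K/W
Q' = ΔT/ΣR = (114 K − 302.6 K)/4.250 = -44.4 W/m
(Negative Q' ⇒ heat flows inward; heat gain = 44.4 W/m.)

Q' = 44.4 W/m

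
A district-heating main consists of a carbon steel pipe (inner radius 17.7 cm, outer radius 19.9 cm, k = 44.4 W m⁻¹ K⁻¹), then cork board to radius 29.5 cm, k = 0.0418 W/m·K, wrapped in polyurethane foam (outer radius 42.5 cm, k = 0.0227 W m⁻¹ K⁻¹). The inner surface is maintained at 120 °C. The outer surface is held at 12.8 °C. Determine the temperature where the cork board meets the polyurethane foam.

T = 80.4 °C

Series thermal resistances, inner to outer:
  R'_carbon steel = ln(0.199/0.177)/(2πk) = 0.1172/(2π·44.4) = 4.200×10^-4 m·K/W
  R'_cork board = ln(0.295/0.199)/(2πk) = 0.3937/(2π·0.0418) = 1.499 m·K/W
  R'_polyurethane foam = ln(0.425/0.295)/(2πk) = 0.3651/(2π·0.0227) = 2.560 m·K/W
ΣR = 4.200×10^-4 + 1.499 + 2.560 = 4.059 m·K/W
Q' = ΔT/ΣR = (120 °C − 12.8 °C)/4.059 = 26.41 W/m
From the inner boundary to the cork board/polyurethane foam interface, ΣR_partial = 1.499 m·K/W.
T_interface = T_in − Q'·ΣR_partial = 120 °C − (26.41)(1.499) = 80.4 °C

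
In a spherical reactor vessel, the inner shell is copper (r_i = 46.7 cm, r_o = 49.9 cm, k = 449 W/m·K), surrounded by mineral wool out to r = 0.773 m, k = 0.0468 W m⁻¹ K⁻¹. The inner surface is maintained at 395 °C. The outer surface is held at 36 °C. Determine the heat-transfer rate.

Resistance network (inner→outer):
  R_copper = (1/0.467 − 1/0.499)/(4πk) = 0.1373/(4π·449) = 2.434×10^-5 K/W
  R_mineral wool = (1/0.499 − 1/0.773)/(4πk) = 0.7103/(4π·0.0468) = 1.208 K/W
ΣR = 2.434×10^-5 + 1.208 = 1.208 K/W
Q = ΔT/ΣR = (395 °C − 36 °C)/1.208 = 297 W

Q = 297 W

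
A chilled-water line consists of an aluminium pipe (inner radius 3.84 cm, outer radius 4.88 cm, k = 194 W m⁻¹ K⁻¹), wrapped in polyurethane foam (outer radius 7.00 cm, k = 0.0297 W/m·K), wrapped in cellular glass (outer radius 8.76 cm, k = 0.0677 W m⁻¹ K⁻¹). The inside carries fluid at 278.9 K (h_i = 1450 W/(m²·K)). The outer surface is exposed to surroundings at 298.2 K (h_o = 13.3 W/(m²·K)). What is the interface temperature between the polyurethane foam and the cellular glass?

Resistance network (inner→outer):
  R'_conv,in = 1/(2πr h) = 1/(2π·0.0384·1450) = 0.002858 m·K/W
  R'_aluminium = ln(0.0488/0.0384)/(2πk) = 0.2397/(2π·194) = 1.966×10^-4 m·K/W
  R'_polyurethane foam = ln(0.0700/0.0488)/(2πk) = 0.3608/(2π·0.0297) = 1.933 m·K/W
  R'_cellular glass = ln(0.0876/0.0700)/(2πk) = 0.2243/(2π·0.0677) = 0.5273 m·K/W
  R'_conv,out = 1/(2πr h) = 1/(2π·0.0876·13.3) = 0.1366 m·K/W
ΣR = 0.002858 + 1.966×10^-4 + 1.933 + 0.5273 + 0.1366 = 2.600 m·K/W
Q' = ΔT/ΣR = (278.9 K − 298.2 K)/2.600 = -7.423 W/m
From the inner boundary to the polyurethane foam/cellular glass interface, ΣR_partial = 1.936 m·K/W.
T_interface = T_in − Q'·ΣR_partial = 278.9 K − (-7.423)(1.936) = 293.3 K

T = 293.3 K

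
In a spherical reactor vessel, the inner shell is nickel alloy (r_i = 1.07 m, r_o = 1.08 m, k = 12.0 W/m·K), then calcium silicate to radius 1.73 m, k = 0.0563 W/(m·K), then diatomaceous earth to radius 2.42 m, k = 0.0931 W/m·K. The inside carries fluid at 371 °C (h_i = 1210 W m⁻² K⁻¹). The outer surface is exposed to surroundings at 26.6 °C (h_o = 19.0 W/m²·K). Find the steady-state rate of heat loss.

Q = 544 W

Resistance network (inner→outer):
  R_conv,in = 1/(4πr²h) = 1/(4π·1.07²·1210) = 5.744×10^-5 K/W
  R_nickel alloy = (1/1.07 − 1/1.08)/(4πk) = 0.008654/(4π·12.0) = 5.739×10^-5 K/W
  R_calcium silicate = (1/1.08 − 1/1.73)/(4πk) = 0.3479/(4π·0.0563) = 0.4917 K/W
  R_diatomaceous earth = (1/1.73 − 1/2.42)/(4πk) = 0.1648/(4π·0.0931) = 0.1409 K/W
  R_conv,out = 1/(4πr²h) = 1/(4π·2.42²·19.0) = 7.152×10^-4 K/W
ΣR = 5.744×10^-5 + 5.739×10^-5 + 0.4917 + 0.1409 + 7.152×10^-4 = 0.6334 K/W
Q = ΔT/ΣR = (371 °C − 26.6 °C)/0.6334 = 544 W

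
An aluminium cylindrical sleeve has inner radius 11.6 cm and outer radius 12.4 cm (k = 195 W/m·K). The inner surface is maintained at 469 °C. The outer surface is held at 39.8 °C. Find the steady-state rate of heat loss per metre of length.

Q' = 7.89×10^6 W/m

Q' = 2πk·ΔT/ln(r₂/r₁) = 2π × 195 × 429.2 / ln(0.124/0.116) = 7.89×10^6 W/m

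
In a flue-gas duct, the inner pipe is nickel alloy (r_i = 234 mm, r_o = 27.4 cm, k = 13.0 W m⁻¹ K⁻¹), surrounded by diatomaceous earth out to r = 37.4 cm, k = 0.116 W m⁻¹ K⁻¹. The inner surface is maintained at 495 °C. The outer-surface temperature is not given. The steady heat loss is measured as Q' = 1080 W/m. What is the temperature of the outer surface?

Sum the resistances:
  R'_nickel alloy = ln(0.274/0.234)/(2πk) = 0.1578/(2π·13.0) = 0.001932 m·K/W
  R'_diatomaceous earth = ln(0.374/0.274)/(2πk) = 0.3111/(2π·0.116) = 0.4269 m·K/W
ΣR = 0.4288 m·K/W
ΔT = Q'·ΣR = 1080 × 0.4288 = 463.1 K
Heat flows outward, so T_out = T_in − ΔT = 495 − 463.1 = 31.9 °C

T_out = 31.9 °C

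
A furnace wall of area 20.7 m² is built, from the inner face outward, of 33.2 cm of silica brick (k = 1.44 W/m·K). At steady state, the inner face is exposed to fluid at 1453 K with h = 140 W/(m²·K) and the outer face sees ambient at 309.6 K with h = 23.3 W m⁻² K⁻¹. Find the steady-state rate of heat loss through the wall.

Resistance network (inner→outer):
  R_conv,in = 1/(hA) = 1/(140·20.7) = 3.451×10^-4 K/W
  R_silica brick = L/(kA) = 0.332/(1.44·20.7) = 0.01114 K/W
  R_conv,out = 1/(hA) = 1/(23.3·20.7) = 0.002073 K/W
ΣR = 3.451×10^-4 + 0.01114 + 0.002073 = 0.01356 K/W
Q = ΔT/ΣR = (1453 K − 309.6 K)/0.01356 = 84300 W

Q = 84.3 kW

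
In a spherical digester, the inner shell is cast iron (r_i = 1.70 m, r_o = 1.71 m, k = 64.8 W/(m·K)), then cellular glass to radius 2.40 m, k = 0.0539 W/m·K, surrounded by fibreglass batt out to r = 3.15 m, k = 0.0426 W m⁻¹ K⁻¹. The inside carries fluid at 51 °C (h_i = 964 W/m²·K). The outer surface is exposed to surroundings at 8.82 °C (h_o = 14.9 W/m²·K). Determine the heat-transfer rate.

Resistance network (inner→outer):
  R_conv,in = 1/(4πr²h) = 1/(4π·1.70²·964) = 2.856×10^-5 K/W
  R_cast iron = (1/1.70 − 1/1.71)/(4πk) = 0.003440/(4π·64.8) = 4.224×10^-6 K/W
  R_cellular glass = (1/1.71 − 1/2.40)/(4πk) = 0.1681/(4π·0.0539) = 0.2482 K/W
  R_fibreglass batt = (1/2.40 − 1/3.15)/(4πk) = 0.09921/(4π·0.0426) = 0.1853 K/W
  R_conv,out = 1/(4πr²h) = 1/(4π·3.15²·14.9) = 5.382×10^-4 K/W
ΣR = 2.856×10^-5 + 4.224×10^-6 + 0.2482 + 0.1853 + 5.382×10^-4 = 0.4341 K/W
Q = ΔT/ΣR = (51 °C − 8.82 °C)/0.4341 = 97.2 W

Q = 97.2 W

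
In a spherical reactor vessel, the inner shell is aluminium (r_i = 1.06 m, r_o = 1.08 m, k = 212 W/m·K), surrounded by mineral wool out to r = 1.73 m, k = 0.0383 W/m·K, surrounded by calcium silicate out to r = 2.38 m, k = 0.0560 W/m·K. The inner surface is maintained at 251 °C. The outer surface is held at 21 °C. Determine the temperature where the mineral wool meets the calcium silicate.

T = 75.5 °C

Resistance network (inner→outer):
  R_aluminium = (1/1.06 − 1/1.08)/(4πk) = 0.01747/(4π·212) = 6.558×10^-6 K/W
  R_mineral wool = (1/1.08 − 1/1.73)/(4πk) = 0.3479/(4π·0.0383) = 0.7228 K/W
  R_calcium silicate = (1/1.73 − 1/2.38)/(4πk) = 0.1579/(4π·0.0560) = 0.2243 K/W
ΣR = 6.558×10^-6 + 0.7228 + 0.2243 = 0.9471 K/W
Q = ΔT/ΣR = (251 °C − 21 °C)/0.9471 = 242.8 W
From the inner boundary to the mineral wool/calcium silicate interface, ΣR_partial = 0.7228 K/W.
T_interface = T_in − Q·ΣR_partial = 251 °C − (242.8)(0.7228) = 75.5 °C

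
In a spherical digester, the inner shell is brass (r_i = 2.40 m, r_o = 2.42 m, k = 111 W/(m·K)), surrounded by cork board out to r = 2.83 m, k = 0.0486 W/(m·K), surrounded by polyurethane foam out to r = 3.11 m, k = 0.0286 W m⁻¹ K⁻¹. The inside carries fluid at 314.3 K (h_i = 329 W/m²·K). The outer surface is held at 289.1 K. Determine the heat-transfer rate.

Resistance network (inner→outer):
  R_conv,in = 1/(4πr²h) = 1/(4π·2.40²·329) = 4.199×10^-5 K/W
  R_brass = (1/2.40 − 1/2.42)/(4πk) = 0.003444/(4π·111) = 2.469×10^-6 K/W
  R_cork board = (1/2.42 − 1/2.83)/(4πk) = 0.05987/(4π·0.0486) = 0.09802 K/W
  R_polyurethane foam = (1/2.83 − 1/3.11)/(4πk) = 0.03181/(4π·0.0286) = 0.08852 K/W
ΣR = 4.199×10^-5 + 2.469×10^-6 + 0.09802 + 0.08852 = 0.1866 K/W
Q = ΔT/ΣR = (314.3 K − 289.1 K)/0.1866 = 135 W

Q = 135 W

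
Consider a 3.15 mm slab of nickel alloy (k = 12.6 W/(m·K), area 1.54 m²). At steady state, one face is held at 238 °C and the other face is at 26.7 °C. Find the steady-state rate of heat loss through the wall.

Q = 1.30×10^6 W

Q = kA·ΔT/L = 12.6 × 1.54 × |238 °C − 26.7 °C| / 0.00315 = 1.30×10^6 W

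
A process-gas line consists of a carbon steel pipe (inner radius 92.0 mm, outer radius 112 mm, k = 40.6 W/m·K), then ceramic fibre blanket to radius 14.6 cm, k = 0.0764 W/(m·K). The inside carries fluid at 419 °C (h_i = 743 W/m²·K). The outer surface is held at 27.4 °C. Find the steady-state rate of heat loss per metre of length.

Q' = 705 W/m

Treat each layer as a resistance in series:
  R'_conv,in = 1/(2πr h) = 1/(2π·0.0920·743) = 0.002328 m·K/W
  R'_carbon steel = ln(0.112/0.0920)/(2πk) = 0.1967/(2π·40.6) = 7.711×10^-4 m·K/W
  R'_ceramic fibre blanket = ln(0.146/0.112)/(2πk) = 0.2651/(2π·0.0764) = 0.5523 m·K/W
ΣR = 0.002328 + 7.711×10^-4 + 0.5523 = 0.5554 m·K/W
Q' = ΔT/ΣR = (419 °C − 27.4 °C)/0.5554 = 705 W/m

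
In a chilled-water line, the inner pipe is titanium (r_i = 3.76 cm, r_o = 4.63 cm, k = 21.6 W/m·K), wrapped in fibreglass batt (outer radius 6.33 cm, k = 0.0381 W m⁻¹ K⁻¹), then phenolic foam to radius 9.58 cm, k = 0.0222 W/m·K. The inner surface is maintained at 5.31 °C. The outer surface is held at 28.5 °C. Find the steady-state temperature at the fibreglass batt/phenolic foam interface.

Resistance network (inner→outer):
  R'_titanium = ln(0.0463/0.0376)/(2πk) = 0.2081/(2π·21.6) = 0.001534 m·K/W
  R'_fibreglass batt = ln(0.0633/0.0463)/(2πk) = 0.3127/(2π·0.0381) = 1.306 m·K/W
  R'_phenolic foam = ln(0.0958/0.0633)/(2πk) = 0.4144/(2π·0.0222) = 2.971 m·K/W
ΣR = 0.001534 + 1.306 + 2.971 = 4.279 m·K/W
Q' = ΔT/ΣR = (5.31 °C − 28.5 °C)/4.279 = -5.419 W/m
From the inner boundary to the fibreglass batt/phenolic foam interface, ΣR_partial = 1.308 m·K/W.
T_interface = T_in − Q'·ΣR_partial = 5.31 °C − (-5.419)(1.308) = 12.4 °C

T = 12.4 °C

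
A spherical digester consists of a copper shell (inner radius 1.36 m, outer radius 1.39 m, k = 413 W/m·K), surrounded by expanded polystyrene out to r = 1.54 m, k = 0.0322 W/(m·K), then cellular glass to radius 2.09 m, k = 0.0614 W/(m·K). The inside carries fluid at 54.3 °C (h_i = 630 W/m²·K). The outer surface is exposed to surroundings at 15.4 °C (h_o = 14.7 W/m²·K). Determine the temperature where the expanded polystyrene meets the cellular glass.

T = 37.3 °C

Resistance network (inner→outer):
  R_conv,in = 1/(4πr²h) = 1/(4π·1.36²·630) = 6.829×10^-5 K/W
  R_copper = (1/1.36 − 1/1.39)/(4πk) = 0.01587/(4π·413) = 3.058×10^-6 K/W
  R_expanded polystyrene = (1/1.39 − 1/1.54)/(4πk) = 0.07007/(4π·0.0322) = 0.1732 K/W
  R_cellular glass = (1/1.54 − 1/2.09)/(4πk) = 0.1709/(4π·0.0614) = 0.2215 K/W
  R_conv,out = 1/(4πr²h) = 1/(4π·2.09²·14.7) = 0.001239 K/W
ΣR = 6.829×10^-5 + 3.058×10^-6 + 0.1732 + 0.2215 + 0.001239 = 0.3960 K/W
Q = ΔT/ΣR = (54.3 °C − 15.4 °C)/0.3960 = 98.23 W
From the inner boundary to the expanded polystyrene/cellular glass interface, ΣR_partial = 0.1733 K/W.
T_interface = T_in − Q·ΣR_partial = 54.3 °C − (98.23)(0.1733) = 37.3 °C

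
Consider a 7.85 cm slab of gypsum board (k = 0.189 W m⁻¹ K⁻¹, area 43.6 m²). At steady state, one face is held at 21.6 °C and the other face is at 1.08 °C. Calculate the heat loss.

Q = kA·ΔT/L = 0.189 × 43.6 × |21.6 °C − 1.08 °C| / 0.0785 = 2150 W

Q = 2150 W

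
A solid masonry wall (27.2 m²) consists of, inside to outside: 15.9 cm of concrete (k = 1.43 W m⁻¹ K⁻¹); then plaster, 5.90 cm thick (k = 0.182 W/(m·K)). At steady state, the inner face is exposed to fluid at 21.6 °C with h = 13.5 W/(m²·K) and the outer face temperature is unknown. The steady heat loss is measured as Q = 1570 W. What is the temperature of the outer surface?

T_out = -7.81 °C

Series resistances:
  R_conv,in = 1/(hA) = 1/(13.5·27.2) = 0.002723 K/W
  R_concrete = L/(kA) = 0.159/(1.43·27.2) = 0.004088 K/W
  R_plaster = L/(kA) = 0.0590/(0.182·27.2) = 0.01192 K/W
ΣR = 0.01873 K/W
ΔT = Q·ΣR = 1570 × 0.01873 = 29.41 K
Heat flows outward, so T_out = T_in − ΔT = 21.6 − 29.41 = -7.81 °C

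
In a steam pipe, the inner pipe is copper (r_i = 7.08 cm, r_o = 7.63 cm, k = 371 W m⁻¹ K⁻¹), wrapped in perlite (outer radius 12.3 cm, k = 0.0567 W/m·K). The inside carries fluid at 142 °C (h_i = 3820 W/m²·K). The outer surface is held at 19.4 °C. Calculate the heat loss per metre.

Series thermal resistances, inner to outer:
  R'_conv,in = 1/(2πr h) = 1/(2π·0.0708·3820) = 5.885×10^-4 m·K/W
  R'_copper = ln(0.0763/0.0708)/(2πk) = 0.07481/(2π·371) = 3.209×10^-5 m·K/W
  R'_perlite = ln(0.123/0.0763)/(2πk) = 0.4775/(2π·0.0567) = 1.340 m·K/W
ΣR = 5.885×10^-4 + 3.209×10^-5 + 1.340 = 1.341 m·K/W
Q' = ΔT/ΣR = (142 °C − 19.4 °C)/1.341 = 91.4 W/m

Q' = 91.4 W/m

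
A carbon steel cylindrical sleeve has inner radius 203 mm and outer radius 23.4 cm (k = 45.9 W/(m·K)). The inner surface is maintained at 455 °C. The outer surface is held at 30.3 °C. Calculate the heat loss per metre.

Q' = 2πk·ΔT/ln(r₂/r₁) = 2π × 45.9 × 424.7 / ln(0.234/0.203) = 8.62×10^5 W/m

Q' = 8.62×10^5 W/m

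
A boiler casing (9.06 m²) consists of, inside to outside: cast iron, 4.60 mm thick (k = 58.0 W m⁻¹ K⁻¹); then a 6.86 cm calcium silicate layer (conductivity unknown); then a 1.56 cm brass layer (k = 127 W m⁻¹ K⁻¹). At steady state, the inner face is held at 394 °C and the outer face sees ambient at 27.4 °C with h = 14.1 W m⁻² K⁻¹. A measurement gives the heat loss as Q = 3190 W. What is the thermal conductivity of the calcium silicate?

k = 0.0707 W/m·K

ΣR = ΔT/Q = |394 − 27.4|/3190 = 0.1149 K/W
Known resistances:
  R_cast iron = L/(kA) = 0.00460/(58.0·9.06) = 8.754×10^-6 K/W
  R_brass = L/(kA) = 0.0156/(127·9.06) = 1.356×10^-5 K/W
  R_conv,out = 1/(hA) = 1/(14.1·9.06) = 0.007828 K/W
R_calcium silicate = ΣR − ΣR_known = 0.1149 − 0.007850 = 0.1071 K/W
L/(kA) = 0.1071 ⇒ k = 0.0686/(0.1071·9.06) = 0.0707 W/m·K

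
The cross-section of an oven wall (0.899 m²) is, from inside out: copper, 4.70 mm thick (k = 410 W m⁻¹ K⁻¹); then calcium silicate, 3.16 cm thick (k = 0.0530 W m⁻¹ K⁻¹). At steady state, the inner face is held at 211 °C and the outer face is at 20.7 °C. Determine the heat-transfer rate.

Series thermal resistances, inner to outer:
  R_copper = L/(kA) = 0.00470/(410·0.899) = 1.275×10^-5 K/W
  R_calcium silicate = L/(kA) = 0.0316/(0.0530·0.899) = 0.6632 K/W
ΣR = 1.275×10^-5 + 0.6632 = 0.6632 K/W
Q = ΔT/ΣR = (211 °C − 20.7 °C)/0.6632 = 287 W

Q = 287 W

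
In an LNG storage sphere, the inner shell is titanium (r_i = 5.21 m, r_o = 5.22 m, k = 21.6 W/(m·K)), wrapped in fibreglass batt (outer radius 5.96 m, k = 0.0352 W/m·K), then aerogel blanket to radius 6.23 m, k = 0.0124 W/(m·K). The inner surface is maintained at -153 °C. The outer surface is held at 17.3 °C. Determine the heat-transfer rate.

Series thermal resistances, inner to outer:
  R_titanium = (1/5.21 − 1/5.22)/(4πk) = 3.677×10^-4/(4π·21.6) = 1.355×10^-6 K/W
  R_fibreglass batt = (1/5.22 − 1/5.96)/(4πk) = 0.02379/(4π·0.0352) = 0.05377 K/W
  R_aerogel blanket = (1/5.96 − 1/6.23)/(4πk) = 0.007272/(4π·0.0124) = 0.04667 K/W
ΣR = 1.355×10^-6 + 0.05377 + 0.04667 = 0.1004 K/W
Q = ΔT/ΣR = (-153 °C − 17.3 °C)/0.1004 = -1700 W
(Negative Q ⇒ heat flows inward; heat gain = 1700 W.)

Q = 1700 W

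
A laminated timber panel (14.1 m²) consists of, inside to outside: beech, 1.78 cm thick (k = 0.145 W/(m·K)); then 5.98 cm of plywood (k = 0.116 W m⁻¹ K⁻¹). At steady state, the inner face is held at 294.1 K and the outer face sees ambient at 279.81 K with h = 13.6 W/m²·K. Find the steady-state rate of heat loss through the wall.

Resistance network (inner→outer):
  R_beech = L/(kA) = 0.0178/(0.145·14.1) = 0.008706 K/W
  R_plywood = L/(kA) = 0.0598/(0.116·14.1) = 0.03656 K/W
  R_conv,out = 1/(hA) = 1/(13.6·14.1) = 0.005215 K/W
ΣR = 0.008706 + 0.03656 + 0.005215 = 0.05048 K/W
Q = ΔT/ΣR = (294.1 K − 279.81 K)/0.05048 = 283 W

Q = 283 W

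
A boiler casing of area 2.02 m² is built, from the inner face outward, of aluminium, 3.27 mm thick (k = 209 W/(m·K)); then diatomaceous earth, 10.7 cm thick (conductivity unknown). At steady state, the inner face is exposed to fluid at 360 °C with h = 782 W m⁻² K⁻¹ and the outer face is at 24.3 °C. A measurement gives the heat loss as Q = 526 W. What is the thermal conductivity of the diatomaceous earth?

k = 0.0831 W/m·K

ΣR = ΔT/Q = |360 − 24.3|/526 = 0.6382 K/W
Known resistances:
  R_conv,in = 1/(hA) = 1/(782·2.02) = 6.331×10^-4 K/W
  R_aluminium = L/(kA) = 0.00327/(209·2.02) = 7.746×10^-6 K/W
R_diatomaceous earth = ΣR − ΣR_known = 0.6382 − 6.408×10^-4 = 0.6376 K/W
L/(kA) = 0.6376 ⇒ k = 0.107/(0.6376·2.02) = 0.0831 W/m·K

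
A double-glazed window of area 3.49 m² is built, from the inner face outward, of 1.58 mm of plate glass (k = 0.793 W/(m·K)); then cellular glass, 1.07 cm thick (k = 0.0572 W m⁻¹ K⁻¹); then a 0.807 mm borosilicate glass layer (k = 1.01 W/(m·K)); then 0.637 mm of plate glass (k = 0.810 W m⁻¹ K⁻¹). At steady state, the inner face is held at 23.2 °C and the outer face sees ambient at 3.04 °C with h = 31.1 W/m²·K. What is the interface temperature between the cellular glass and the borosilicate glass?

Resistance network (inner→outer):
  R_plate glass = L/(kA) = 0.00158/(0.793·3.49) = 5.709×10^-4 K/W
  R_cellular glass = L/(kA) = 0.0107/(0.0572·3.49) = 0.05360 K/W
  R_borosilicate glass = L/(kA) = 8.07×10^-4/(1.01·3.49) = 2.289×10^-4 K/W
  R_plate glass = L/(kA) = 6.37×10^-4/(0.810·3.49) = 2.253×10^-4 K/W
  R_conv,out = 1/(hA) = 1/(31.1·3.49) = 0.009213 K/W
ΣR = 5.709×10^-4 + 0.05360 + 2.289×10^-4 + 2.253×10^-4 + 0.009213 = 0.06384 K/W
Q = ΔT/ΣR = (23.2 °C − 3.04 °C)/0.06384 = 315.8 W
From the inner boundary to the cellular glass/borosilicate glass interface, ΣR_partial = 0.05417 K/W.
T_interface = T_in − Q·ΣR_partial = 23.2 °C − (315.8)(0.05417) = 6.09 °C

T = 6.09 °C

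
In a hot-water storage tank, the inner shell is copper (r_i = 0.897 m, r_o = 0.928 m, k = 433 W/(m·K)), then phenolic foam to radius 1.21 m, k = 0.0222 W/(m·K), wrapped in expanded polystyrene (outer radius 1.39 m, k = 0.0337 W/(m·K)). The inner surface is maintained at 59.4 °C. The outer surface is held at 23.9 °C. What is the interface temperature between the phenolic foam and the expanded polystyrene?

T = 31.7 °C

Series thermal resistances, inner to outer:
  R_copper = (1/0.897 − 1/0.928)/(4πk) = 0.03724/(4π·433) = 6.844×10^-6 K/W
  R_phenolic foam = (1/0.928 − 1/1.21)/(4πk) = 0.2511/(4π·0.0222) = 0.9002 K/W
  R_expanded polystyrene = (1/1.21 − 1/1.39)/(4πk) = 0.1070/(4π·0.0337) = 0.2527 K/W
ΣR = 6.844×10^-6 + 0.9002 + 0.2527 = 1.153 K/W
Q = ΔT/ΣR = (59.4 °C − 23.9 °C)/1.153 = 30.79 W
From the inner boundary to the phenolic foam/expanded polystyrene interface, ΣR_partial = 0.9002 K/W.
T_interface = T_in − Q·ΣR_partial = 59.4 °C − (30.79)(0.9002) = 31.7 °C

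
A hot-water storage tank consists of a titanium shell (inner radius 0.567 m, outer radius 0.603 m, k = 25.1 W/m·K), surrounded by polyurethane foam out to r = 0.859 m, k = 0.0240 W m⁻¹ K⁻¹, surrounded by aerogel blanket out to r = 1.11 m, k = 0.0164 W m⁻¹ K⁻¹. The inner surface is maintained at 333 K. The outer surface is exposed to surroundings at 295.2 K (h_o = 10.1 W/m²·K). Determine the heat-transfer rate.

Q = 12.9 W

Treat each layer as a resistance in series:
  R_titanium = (1/0.567 − 1/0.603)/(4πk) = 0.1053/(4π·25.1) = 3.338×10^-4 K/W
  R_polyurethane foam = (1/0.603 − 1/0.859)/(4πk) = 0.4942/(4π·0.0240) = 1.639 K/W
  R_aerogel blanket = (1/0.859 − 1/1.11)/(4πk) = 0.2632/(4π·0.0164) = 1.277 K/W
  R_conv,out = 1/(4πr²h) = 1/(4π·1.11²·10.1) = 0.006395 K/W
ΣR = 3.338×10^-4 + 1.639 + 1.277 + 0.006395 = 2.923 K/W
Q = ΔT/ΣR = (333 K − 295.2 K)/2.923 = 12.9 W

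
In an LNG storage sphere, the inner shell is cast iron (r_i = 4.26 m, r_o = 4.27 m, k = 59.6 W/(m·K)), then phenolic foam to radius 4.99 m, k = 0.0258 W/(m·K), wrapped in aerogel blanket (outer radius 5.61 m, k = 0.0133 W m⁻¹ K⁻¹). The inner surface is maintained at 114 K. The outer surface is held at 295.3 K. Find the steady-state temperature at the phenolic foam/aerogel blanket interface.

Resistance network (inner→outer):
  R_cast iron = (1/4.26 − 1/4.27)/(4πk) = 5.497×10^-4/(4π·59.6) = 7.340×10^-7 K/W
  R_phenolic foam = (1/4.27 − 1/4.99)/(4πk) = 0.03379/(4π·0.0258) = 0.1042 K/W
  R_aerogel blanket = (1/4.99 − 1/5.61)/(4πk) = 0.02215/(4π·0.0133) = 0.1325 K/W
ΣR = 7.340×10^-7 + 0.1042 + 0.1325 = 0.2367 K/W
Q = ΔT/ΣR = (114 K − 295.3 K)/0.2367 = -765.9 W
From the inner boundary to the phenolic foam/aerogel blanket interface, ΣR_partial = 0.1042 K/W.
T_interface = T_in − Q·ΣR_partial = 114 K − (-765.9)(0.1042) = 193.8 K

T = 193.8 K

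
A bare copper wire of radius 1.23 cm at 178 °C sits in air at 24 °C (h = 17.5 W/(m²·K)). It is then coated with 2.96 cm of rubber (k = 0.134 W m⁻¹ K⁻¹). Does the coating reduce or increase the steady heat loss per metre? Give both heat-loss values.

reduces: 208 → 92.1 W/m

Critical radius for a cylinder: r_cr = k/h = 0.00766 m = 0.766 cm.
Outer radius after coating: r₂ = 0.0123 + 0.0296 = 0.0419 m.
Since r₁ ≥ r_cr, any added insulation reduces the heat loss.
Bare: R = 1/(2πr₁h) = 0.7394 m·K/W; Q = 154/0.7394 = 208 W/m.
Coated: R = R_cond + R_conv = 1.673 m·K/W; Q = 154/1.673 = 92.1 W/m.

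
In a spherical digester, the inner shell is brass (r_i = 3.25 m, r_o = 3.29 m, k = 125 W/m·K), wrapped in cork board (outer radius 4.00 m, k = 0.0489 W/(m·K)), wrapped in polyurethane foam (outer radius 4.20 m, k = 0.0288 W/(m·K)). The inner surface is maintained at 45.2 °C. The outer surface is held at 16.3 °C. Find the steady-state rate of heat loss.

Q = 239 W

Treat each layer as a resistance in series:
  R_brass = (1/3.25 − 1/3.29)/(4πk) = 0.003741/(4π·125) = 2.382×10^-6 K/W
  R_cork board = (1/3.29 − 1/4.00)/(4πk) = 0.05395/(4π·0.0489) = 0.08780 K/W
  R_polyurethane foam = (1/4.00 − 1/4.20)/(4πk) = 0.01190/(4π·0.0288) = 0.03289 K/W
ΣR = 2.382×10^-6 + 0.08780 + 0.03289 = 0.1207 K/W
Q = ΔT/ΣR = (45.2 °C − 16.3 °C)/0.1207 = 239 W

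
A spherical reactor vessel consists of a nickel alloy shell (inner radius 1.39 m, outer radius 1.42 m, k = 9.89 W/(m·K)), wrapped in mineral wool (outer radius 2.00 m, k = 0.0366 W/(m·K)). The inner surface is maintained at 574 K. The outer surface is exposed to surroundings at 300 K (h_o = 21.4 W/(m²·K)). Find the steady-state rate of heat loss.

Q = 616 W

Series thermal resistances, inner to outer:
  R_nickel alloy = (1/1.39 − 1/1.42)/(4πk) = 0.01520/(4π·9.89) = 1.223×10^-4 K/W
  R_mineral wool = (1/1.42 − 1/2.00)/(4πk) = 0.2042/(4π·0.0366) = 0.4440 K/W
  R_conv,out = 1/(4πr²h) = 1/(4π·2.00²·21.4) = 9.296×10^-4 K/W
ΣR = 1.223×10^-4 + 0.4440 + 9.296×10^-4 = 0.4451 K/W
Q = ΔT/ΣR = (574 K − 300 K)/0.4451 = 616 W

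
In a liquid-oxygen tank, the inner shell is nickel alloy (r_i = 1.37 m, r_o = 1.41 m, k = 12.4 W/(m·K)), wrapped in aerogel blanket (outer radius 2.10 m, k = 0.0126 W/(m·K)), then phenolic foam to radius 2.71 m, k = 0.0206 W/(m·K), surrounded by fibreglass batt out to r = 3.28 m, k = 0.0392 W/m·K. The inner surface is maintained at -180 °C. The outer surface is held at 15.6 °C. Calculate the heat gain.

Resistance network (inner→outer):
  R_nickel alloy = (1/1.37 − 1/1.41)/(4πk) = 0.02071/(4π·12.4) = 1.329×10^-4 K/W
  R_aerogel blanket = (1/1.41 − 1/2.10)/(4πk) = 0.2330/(4π·0.0126) = 1.472 K/W
  R_phenolic foam = (1/2.10 − 1/2.71)/(4πk) = 0.1072/(4π·0.0206) = 0.4141 K/W
  R_fibreglass batt = (1/2.71 − 1/3.28)/(4πk) = 0.06413/(4π·0.0392) = 0.1302 K/W
ΣR = 1.329×10^-4 + 1.472 + 0.4141 + 0.1302 = 2.016 K/W
Q = ΔT/ΣR = (-180 °C − 15.6 °C)/2.016 = -97.0 W
(Negative Q ⇒ heat flows inward; heat gain = 97.0 W.)

Q = 97.0 W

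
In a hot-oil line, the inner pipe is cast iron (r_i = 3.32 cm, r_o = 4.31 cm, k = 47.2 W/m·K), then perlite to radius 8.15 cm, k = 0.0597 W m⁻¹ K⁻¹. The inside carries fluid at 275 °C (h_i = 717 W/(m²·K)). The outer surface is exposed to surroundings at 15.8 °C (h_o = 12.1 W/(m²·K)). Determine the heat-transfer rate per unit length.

Series thermal resistances, inner to outer:
  R'_conv,in = 1/(2πr h) = 1/(2π·0.0332·717) = 0.006686 m·K/W
  R'_cast iron = ln(0.0431/0.0332)/(2πk) = 0.2610/(2π·47.2) = 8.800×10^-4 m·K/W
  R'_perlite = ln(0.0815/0.0431)/(2πk) = 0.6371/(2π·0.0597) = 1.698 m·K/W
  R'_conv,out = 1/(2πr h) = 1/(2π·0.0815·12.1) = 0.1614 m·K/W
ΣR = 0.006686 + 8.800×10^-4 + 1.698 + 0.1614 = 1.867 m·K/W
Q' = ΔT/ΣR = (275 °C − 15.8 °C)/1.867 = 139 W/m

Q' = 139 W/m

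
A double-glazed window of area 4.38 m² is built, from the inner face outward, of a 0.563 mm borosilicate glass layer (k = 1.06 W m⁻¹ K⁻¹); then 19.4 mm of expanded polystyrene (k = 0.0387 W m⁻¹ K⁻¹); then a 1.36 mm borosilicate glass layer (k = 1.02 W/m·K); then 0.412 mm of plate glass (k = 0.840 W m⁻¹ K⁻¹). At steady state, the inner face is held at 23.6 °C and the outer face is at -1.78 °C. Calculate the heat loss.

Series thermal resistances, inner to outer:
  R_borosilicate glass = L/(kA) = 5.63×10^-4/(1.06·4.38) = 1.213×10^-4 K/W
  R_expanded polystyrene = L/(kA) = 0.0194/(0.0387·4.38) = 0.1145 K/W
  R_borosilicate glass = L/(kA) = 0.00136/(1.02·4.38) = 3.044×10^-4 K/W
  R_plate glass = L/(kA) = 4.12×10^-4/(0.840·4.38) = 1.120×10^-4 K/W
ΣR = 1.213×10^-4 + 0.1145 + 3.044×10^-4 + 1.120×10^-4 = 0.1150 K/W
Q = ΔT/ΣR = (23.6 °C − -1.78 °C)/0.1150 = 221 W

Q = 221 W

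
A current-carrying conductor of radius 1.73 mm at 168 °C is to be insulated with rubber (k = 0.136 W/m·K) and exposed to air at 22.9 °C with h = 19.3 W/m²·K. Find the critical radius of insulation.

For a cylinder, r_cr = k_ins/h = 0.136/19.3 = 0.00705 m = 0.705 cm

r_cr = 0.705 cm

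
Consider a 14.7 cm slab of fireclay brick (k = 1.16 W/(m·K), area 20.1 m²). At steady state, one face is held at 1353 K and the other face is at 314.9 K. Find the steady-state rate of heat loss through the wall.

Q = kA·ΔT/L = 1.16 × 20.1 × |1353 K − 314.9 K| / 0.147 = 1.65×10^5 W

Q = 1.65×10^5 W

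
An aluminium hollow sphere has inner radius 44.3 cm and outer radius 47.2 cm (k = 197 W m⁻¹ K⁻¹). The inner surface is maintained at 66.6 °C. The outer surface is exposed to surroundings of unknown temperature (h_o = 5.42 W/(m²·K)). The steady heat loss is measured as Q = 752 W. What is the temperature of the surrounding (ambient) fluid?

Sum the resistances:
  R_aluminium = (1/0.443 − 1/0.472)/(4πk) = 0.1387/(4π·197) = 5.602×10^-5 K/W
  R_conv,out = 1/(4πr²h) = 1/(4π·0.472²·5.42) = 0.06590 K/W
ΣR = 0.06596 K/W
ΔT = Q·ΣR = 752 × 0.06596 = 49.60 K
Heat flows outward, so T_out = T_in − ΔT = 66.6 − 49.60 = 17.0 °C

T_out = 17.0 °C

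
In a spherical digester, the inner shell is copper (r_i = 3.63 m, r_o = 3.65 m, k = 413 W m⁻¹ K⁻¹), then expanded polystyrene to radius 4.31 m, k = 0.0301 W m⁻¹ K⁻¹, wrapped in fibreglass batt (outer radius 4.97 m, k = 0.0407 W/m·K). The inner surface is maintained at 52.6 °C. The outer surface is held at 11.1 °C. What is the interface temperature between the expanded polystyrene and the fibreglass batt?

Treat each layer as a resistance in series:
  R_copper = (1/3.63 − 1/3.65)/(4πk) = 0.001509/(4π·413) = 2.909×10^-7 K/W
  R_expanded polystyrene = (1/3.65 − 1/4.31)/(4πk) = 0.04195/(4π·0.0301) = 0.1109 K/W
  R_fibreglass batt = (1/4.31 − 1/4.97)/(4πk) = 0.03081/(4π·0.0407) = 0.06024 K/W
ΣR = 2.909×10^-7 + 0.1109 + 0.06024 = 0.1711 K/W
Q = ΔT/ΣR = (52.6 °C − 11.1 °C)/0.1711 = 242.5 W
From the inner boundary to the expanded polystyrene/fibreglass batt interface, ΣR_partial = 0.1109 K/W.
T_interface = T_in − Q·ΣR_partial = 52.6 °C − (242.5)(0.1109) = 25.7 °C

T = 25.7 °C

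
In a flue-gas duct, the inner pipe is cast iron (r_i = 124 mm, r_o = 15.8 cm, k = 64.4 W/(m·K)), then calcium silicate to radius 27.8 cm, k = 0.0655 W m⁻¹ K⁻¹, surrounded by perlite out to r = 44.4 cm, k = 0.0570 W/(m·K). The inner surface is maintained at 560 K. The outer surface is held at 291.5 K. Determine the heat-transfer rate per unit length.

Q' = 100 W/m

Resistance network (inner→outer):
  R'_cast iron = ln(0.158/0.124)/(2πk) = 0.2423/(2π·64.4) = 5.988×10^-4 m·K/W
  R'_calcium silicate = ln(0.278/0.158)/(2πk) = 0.5650/(2π·0.0655) = 1.373 m·K/W
  R'_perlite = ln(0.444/0.278)/(2πk) = 0.4682/(2π·0.0570) = 1.307 m·K/W
ΣR = 5.988×10^-4 + 1.373 + 1.307 = 2.681 m·K/W
Q' = ΔT/ΣR = (560 K − 291.5 K)/2.681 = 100 W/m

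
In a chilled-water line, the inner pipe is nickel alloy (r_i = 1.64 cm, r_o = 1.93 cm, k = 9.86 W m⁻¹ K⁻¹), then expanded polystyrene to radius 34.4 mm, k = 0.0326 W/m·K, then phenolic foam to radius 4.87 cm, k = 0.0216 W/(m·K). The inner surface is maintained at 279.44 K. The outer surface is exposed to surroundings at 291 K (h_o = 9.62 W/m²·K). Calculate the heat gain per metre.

Q' = 2.02 W/m

Treat each layer as a resistance in series:
  R'_nickel alloy = ln(0.0193/0.0164)/(2πk) = 0.1628/(2π·9.86) = 0.002628 m·K/W
  R'_expanded polystyrene = ln(0.0344/0.0193)/(2πk) = 0.5780/(2π·0.0326) = 2.822 m·K/W
  R'_phenolic foam = ln(0.0487/0.0344)/(2πk) = 0.3476/(2π·0.0216) = 2.561 m·K/W
  R'_conv,out = 1/(2πr h) = 1/(2π·0.0487·9.62) = 0.3397 m·K/W
ΣR = 0.002628 + 2.822 + 2.561 + 0.3397 = 5.725 m·K/W
Q' = ΔT/ΣR = (279.44 K − 291 K)/5.725 = -2.02 W/m
(Negative Q' ⇒ heat flows inward; heat gain = 2.02 W/m.)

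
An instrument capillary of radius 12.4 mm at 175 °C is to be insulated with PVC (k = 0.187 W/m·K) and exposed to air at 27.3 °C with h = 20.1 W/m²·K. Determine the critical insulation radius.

For a cylinder, r_cr = k_ins/h = 0.187/20.1 = 0.00930 m = 0.930 cm

r_cr = 0.930 cm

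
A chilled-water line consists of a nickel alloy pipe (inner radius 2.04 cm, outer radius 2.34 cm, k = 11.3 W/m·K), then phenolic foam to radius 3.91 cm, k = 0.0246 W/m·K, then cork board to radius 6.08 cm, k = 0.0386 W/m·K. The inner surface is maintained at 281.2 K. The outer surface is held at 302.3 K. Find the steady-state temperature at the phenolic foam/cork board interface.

T = 294.8 K

Series thermal resistances, inner to outer:
  R'_nickel alloy = ln(0.0234/0.0204)/(2πk) = 0.1372/(2π·11.3) = 0.001932 m·K/W
  R'_phenolic foam = ln(0.0391/0.0234)/(2πk) = 0.5134/(2π·0.0246) = 3.321 m·K/W
  R'_cork board = ln(0.0608/0.0391)/(2πk) = 0.4415/(2π·0.0386) = 1.820 m·K/W
ΣR = 0.001932 + 3.321 + 1.820 = 5.143 m·K/W
Q' = ΔT/ΣR = (281.2 K − 302.3 K)/5.143 = -4.103 W/m
From the inner boundary to the phenolic foam/cork board interface, ΣR_partial = 3.323 m·K/W.
T_interface = T_in − Q'·ΣR_partial = 281.2 K − (-4.103)(3.323) = 294.8 K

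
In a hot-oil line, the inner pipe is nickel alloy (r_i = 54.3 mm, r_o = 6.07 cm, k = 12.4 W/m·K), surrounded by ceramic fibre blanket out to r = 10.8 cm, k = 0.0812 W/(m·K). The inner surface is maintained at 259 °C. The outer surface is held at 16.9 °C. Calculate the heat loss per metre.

Treat each layer as a resistance in series:
  R'_nickel alloy = ln(0.0607/0.0543)/(2πk) = 0.1114/(2π·12.4) = 0.001430 m·K/W
  R'_ceramic fibre blanket = ln(0.108/0.0607)/(2πk) = 0.5762/(2π·0.0812) = 1.129 m·K/W
ΣR = 0.001430 + 1.129 = 1.130 m·K/W
Q' = ΔT/ΣR = (259 °C − 16.9 °C)/1.130 = 214 W/m

Q' = 214 W/m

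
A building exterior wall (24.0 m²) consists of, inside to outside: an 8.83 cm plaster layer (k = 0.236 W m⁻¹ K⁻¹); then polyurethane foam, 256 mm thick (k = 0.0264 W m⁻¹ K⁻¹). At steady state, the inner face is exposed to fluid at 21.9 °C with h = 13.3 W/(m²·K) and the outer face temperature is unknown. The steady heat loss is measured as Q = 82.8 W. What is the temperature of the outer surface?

T_out = -13.1 °C

Series resistances:
  R_conv,in = 1/(hA) = 1/(13.3·24.0) = 0.003133 K/W
  R_plaster = L/(kA) = 0.0883/(0.236·24.0) = 0.01559 K/W
  R_polyurethane foam = L/(kA) = 0.256/(0.0264·24.0) = 0.4040 K/W
ΣR = 0.4228 K/W
ΔT = Q·ΣR = 82.8 × 0.4228 = 35.01 K
Heat flows outward, so T_out = T_in − ΔT = 21.9 − 35.01 = -13.1 °C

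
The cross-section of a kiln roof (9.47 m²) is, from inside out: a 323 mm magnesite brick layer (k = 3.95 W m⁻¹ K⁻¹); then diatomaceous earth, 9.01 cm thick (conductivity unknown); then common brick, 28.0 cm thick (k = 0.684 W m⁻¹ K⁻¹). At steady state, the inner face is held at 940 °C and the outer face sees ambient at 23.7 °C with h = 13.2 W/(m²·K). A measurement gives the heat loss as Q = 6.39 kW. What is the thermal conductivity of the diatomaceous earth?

k = 0.114 W/m·K

ΣR = ΔT/Q = |940 − 23.7|/6390 = 0.1434 K/W
Known resistances:
  R_magnesite brick = L/(kA) = 0.323/(3.95·9.47) = 0.008635 K/W
  R_common brick = L/(kA) = 0.280/(0.684·9.47) = 0.04323 K/W
  R_conv,out = 1/(hA) = 1/(13.2·9.47) = 0.008000 K/W
R_diatomaceous earth = ΣR − ΣR_known = 0.1434 − 0.05987 = 0.08353 K/W
L/(kA) = 0.08353 ⇒ k = 0.0901/(0.08353·9.47) = 0.114 W/m·K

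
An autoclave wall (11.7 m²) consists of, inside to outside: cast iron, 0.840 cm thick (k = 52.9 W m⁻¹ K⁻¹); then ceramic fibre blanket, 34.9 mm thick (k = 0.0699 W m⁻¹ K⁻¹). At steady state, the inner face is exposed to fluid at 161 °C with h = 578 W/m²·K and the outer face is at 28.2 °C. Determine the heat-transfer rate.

Q = 3.10 kW

Resistance network (inner→outer):
  R_conv,in = 1/(hA) = 1/(578·11.7) = 1.479×10^-4 K/W
  R_cast iron = L/(kA) = 0.00840/(52.9·11.7) = 1.357×10^-5 K/W
  R_ceramic fibre blanket = L/(kA) = 0.0349/(0.0699·11.7) = 0.04267 K/W
ΣR = 1.479×10^-4 + 1.357×10^-5 + 0.04267 = 0.04283 K/W
Q = ΔT/ΣR = (161 °C − 28.2 °C)/0.04283 = 3100 W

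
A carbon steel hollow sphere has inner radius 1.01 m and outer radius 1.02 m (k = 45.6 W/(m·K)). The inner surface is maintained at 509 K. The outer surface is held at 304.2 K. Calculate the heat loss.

Q = 1.21×10^7 W

Q = 4πk·ΔT/(1/r₁ − 1/r₂) = 4π × 45.6 × 204.8 / (1/1.01 − 1/1.02) = 1.21×10^7 W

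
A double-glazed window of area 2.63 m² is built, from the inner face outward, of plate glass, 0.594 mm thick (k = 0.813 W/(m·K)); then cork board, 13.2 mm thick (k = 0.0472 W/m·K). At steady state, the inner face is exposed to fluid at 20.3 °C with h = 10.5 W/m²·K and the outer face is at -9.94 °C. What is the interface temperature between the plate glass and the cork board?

T = 12.6 °C

Resistance network (inner→outer):
  R_conv,in = 1/(hA) = 1/(10.5·2.63) = 0.03621 K/W
  R_plate glass = L/(kA) = 5.94×10^-4/(0.813·2.63) = 2.778×10^-4 K/W
  R_cork board = L/(kA) = 0.0132/(0.0472·2.63) = 0.1063 K/W
ΣR = 0.03621 + 2.778×10^-4 + 0.1063 = 0.1428 K/W
Q = ΔT/ΣR = (20.3 °C − -9.94 °C)/0.1428 = 211.8 W
From the inner boundary to the plate glass/cork board interface, ΣR_partial = 0.03649 K/W.
T_interface = T_in − Q·ΣR_partial = 20.3 °C − (211.8)(0.03649) = 12.6 °C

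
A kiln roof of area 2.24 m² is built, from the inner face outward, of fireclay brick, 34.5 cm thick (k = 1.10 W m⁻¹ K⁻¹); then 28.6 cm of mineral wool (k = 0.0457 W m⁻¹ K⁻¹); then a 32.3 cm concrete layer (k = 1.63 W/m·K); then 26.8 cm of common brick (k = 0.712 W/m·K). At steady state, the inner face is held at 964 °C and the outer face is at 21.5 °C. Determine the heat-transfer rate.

Q = 295 W

Resistance network (inner→outer):
  R_fireclay brick = L/(kA) = 0.345/(1.10·2.24) = 0.1400 K/W
  R_mineral wool = L/(kA) = 0.286/(0.0457·2.24) = 2.794 K/W
  R_concrete = L/(kA) = 0.323/(1.63·2.24) = 0.08846 K/W
  R_common brick = L/(kA) = 0.268/(0.712·2.24) = 0.1680 K/W
ΣR = 0.1400 + 2.794 + 0.08846 + 0.1680 = 3.190 K/W
Q = ΔT/ΣR = (964 °C − 21.5 °C)/3.190 = 295 W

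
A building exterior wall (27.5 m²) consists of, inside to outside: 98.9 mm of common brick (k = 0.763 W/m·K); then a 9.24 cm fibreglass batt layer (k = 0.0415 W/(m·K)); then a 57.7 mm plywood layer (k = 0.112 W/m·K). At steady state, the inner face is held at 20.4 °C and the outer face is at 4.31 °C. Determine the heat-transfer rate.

Series thermal resistances, inner to outer:
  R_common brick = L/(kA) = 0.0989/(0.763·27.5) = 0.004713 K/W
  R_fibreglass batt = L/(kA) = 0.0924/(0.0415·27.5) = 0.08096 K/W
  R_plywood = L/(kA) = 0.0577/(0.112·27.5) = 0.01873 K/W
ΣR = 0.004713 + 0.08096 + 0.01873 = 0.1044 K/W
Q = ΔT/ΣR = (20.4 °C − 4.31 °C)/0.1044 = 154 W

Q = 154 W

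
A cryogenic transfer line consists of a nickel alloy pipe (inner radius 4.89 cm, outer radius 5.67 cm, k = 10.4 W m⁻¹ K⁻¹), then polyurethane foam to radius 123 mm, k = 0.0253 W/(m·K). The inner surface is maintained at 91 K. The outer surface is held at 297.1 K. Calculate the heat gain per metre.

Q' = 42.3 W/m

Treat each layer as a resistance in series:
  R'_nickel alloy = ln(0.0567/0.0489)/(2πk) = 0.1480/(2π·10.4) = 0.002265 m·K/W
  R'_polyurethane foam = ln(0.123/0.0567)/(2πk) = 0.7744/(2π·0.0253) = 4.872 m·K/W
ΣR = 0.002265 + 4.872 = 4.874 m·K/W
Q' = ΔT/ΣR = (91 K − 297.1 K)/4.874 = -42.3 W/m
(Negative Q' ⇒ heat flows inward; heat gain = 42.3 W/m.)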